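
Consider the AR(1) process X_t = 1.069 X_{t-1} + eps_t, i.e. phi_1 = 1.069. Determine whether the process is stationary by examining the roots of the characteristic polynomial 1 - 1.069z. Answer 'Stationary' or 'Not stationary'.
\text{Not stationary}

The AR(p) characteristic polynomial is P(z) = 1 - 1.069z.
Stationarity requires all roots to lie outside the unit circle, i.e. |z| > 1 for every root.
This is linear in z: 1 + (-1.069) z = 0  =>  z = -1/(-1.069) = 0.935454,  |z| = 0.935454.
Moduli of all roots: 0.9355.
All moduli strictly greater than 1? No.
Verdict: Not stationary.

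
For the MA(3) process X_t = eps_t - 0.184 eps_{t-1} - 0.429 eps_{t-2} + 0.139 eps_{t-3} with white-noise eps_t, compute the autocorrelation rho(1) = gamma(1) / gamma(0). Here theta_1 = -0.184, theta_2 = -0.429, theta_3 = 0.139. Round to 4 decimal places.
\rho(1) = -0.1331

For an MA(q) process with theta_0 = 1, the autocovariance is
  gamma(k) = sigma^2 * sum_{i=0..q-k} theta_i * theta_{i+k},
and rho(k) = gamma(k) / gamma(0). Sigma^2 cancels.
  numerator   = (1)*(-0.184) + (-0.184)*(-0.429) + (-0.429)*(0.139) = -0.164695.
  denominator = (1)^2 + (-0.184)^2 + (-0.429)^2 + (0.139)^2 = 1.237218.
  rho(1) = -0.164695 / 1.237218 = -0.1331.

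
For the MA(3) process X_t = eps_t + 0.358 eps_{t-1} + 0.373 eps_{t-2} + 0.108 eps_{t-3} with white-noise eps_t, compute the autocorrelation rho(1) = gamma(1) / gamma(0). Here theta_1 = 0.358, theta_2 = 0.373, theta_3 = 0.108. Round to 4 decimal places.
\rho(1) = 0.4158

For an MA(q) process with theta_0 = 1, the autocovariance is
  gamma(k) = sigma^2 * sum_{i=0..q-k} theta_i * theta_{i+k},
and rho(k) = gamma(k) / gamma(0). Sigma^2 cancels.
  numerator   = (1)*(0.358) + (0.358)*(0.373) + (0.373)*(0.108) = 0.531818.
  denominator = (1)^2 + (0.358)^2 + (0.373)^2 + (0.108)^2 = 1.278957.
  rho(1) = 0.531818 / 1.278957 = 0.4158.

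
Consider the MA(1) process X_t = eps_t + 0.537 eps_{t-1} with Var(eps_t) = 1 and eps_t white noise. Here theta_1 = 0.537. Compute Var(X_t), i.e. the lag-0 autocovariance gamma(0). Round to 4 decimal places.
\gamma(0) = 1.2884

For an MA(q) process X_t = eps_t + sum_i theta_i eps_{t-i} with
Var(eps_t) = sigma^2, the variance is
  gamma(0) = sigma^2 * (1 + sum_i theta_i^2).
  sum_i theta_i^2 = (0.537)^2 = 0.288369.
  gamma(0) = 1 * (1 + 0.288369) = 1 * 1.288369 = 1.288369, which rounds to 1.2884.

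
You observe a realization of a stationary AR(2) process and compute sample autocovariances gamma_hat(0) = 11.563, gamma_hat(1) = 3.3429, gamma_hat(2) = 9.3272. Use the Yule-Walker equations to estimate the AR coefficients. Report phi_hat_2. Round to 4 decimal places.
\hat\phi_{2} = 0.7890

The Yule-Walker equations for an AR(p) process read, in matrix form,
  Gamma_p phi = r_p,   with   (Gamma_p)_{ij} = gamma(|i - j|),
                       (r_p)_i = gamma(i),   i,j = 1..p.
Substitute the sample gammas (Toeplitz matrix and right-hand side of size 2):
  Gamma_p = [[11.563, 3.3429], [3.3429, 11.563]]
  r_p     = [3.3429, 9.3272]
Written out:
  11.563 phi_1 + 3.3429 phi_2 = 3.3429
  3.3429 phi_1 + 11.563 phi_2 = 9.3272
Solve by Cramer's rule:
  det = gamma(0)^2 - gamma(1)^2 = (11.563)^2 - (3.3429)^2 = 133.702969 - 11.17498041 = 122.52798859
  phi_hat_1 = [gamma(1) gamma(0) - gamma(1) gamma(2)] / det = [(3.3429)(11.563) - (3.3429)(9.3272)] / 122.52798859 = 7.47405582 / 122.52798859 = 0.061
  phi_hat_2 = [gamma(0) gamma(2) - gamma(1)^2] / det = [(11.563)(9.3272) - (3.3429)^2] / 122.52798859 = 96.67543319 / 122.52798859 = 0.789
So phi_hat = [0.0610, 0.7890].
Therefore phi_hat_2 = 0.7890.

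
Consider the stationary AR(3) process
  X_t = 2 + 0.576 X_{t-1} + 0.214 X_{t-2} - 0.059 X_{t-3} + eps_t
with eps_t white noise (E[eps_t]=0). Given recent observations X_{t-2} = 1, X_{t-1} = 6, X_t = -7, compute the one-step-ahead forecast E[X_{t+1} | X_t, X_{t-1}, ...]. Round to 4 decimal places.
E[X_{t+1} \mid \mathcal F_t] = -0.8070

For an AR(p) model X_t = c + sum_i phi_i X_{t-i} + eps_t, the
one-step-ahead conditional mean is
  E[X_{t+1} | X_t, ...] = c + sum_i phi_i X_{t+1-i}.
Substitute known values:
  E[X_{t+1} | ...] = 2 + (0.576) * (-7) + (0.214) * (6) + (-0.059) * (1)
                   = -0.8070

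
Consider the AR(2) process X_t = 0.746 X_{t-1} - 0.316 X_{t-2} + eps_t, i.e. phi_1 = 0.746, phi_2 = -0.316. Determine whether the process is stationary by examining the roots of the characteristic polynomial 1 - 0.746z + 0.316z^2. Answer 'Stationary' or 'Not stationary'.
\text{Stationary}

The AR(p) characteristic polynomial is P(z) = 1 - 0.746z + 0.316z^2.
Stationarity requires all roots to lie outside the unit circle, i.e. |z| > 1 for every root.
Set 1 + (-0.746) z + (0.316) z^2 = 0, i.e. a z^2 + b z + c = 0 with a = 0.316, b = -0.746, c = 1.
Discriminant D = b^2 - 4ac = (-0.746)^2 - 4*(0.316)*1 = 0.556516 - (1.264) = -0.707484.
D < 0, so the roots are the complex-conjugate pair z = (-b +/- i sqrt(-D)) / (2a) = 1.1804 +/- 1.3309i.
For a conjugate pair |z|^2 = z * conj(z) = (product of roots) = c/a = 1/(0.316) = 3.164557, so |z| = sqrt(3.164557) = 1.7789 for both roots.
Moduli of all roots: 1.7789, 1.7789.
All moduli strictly greater than 1? Yes.
Verdict: Stationary.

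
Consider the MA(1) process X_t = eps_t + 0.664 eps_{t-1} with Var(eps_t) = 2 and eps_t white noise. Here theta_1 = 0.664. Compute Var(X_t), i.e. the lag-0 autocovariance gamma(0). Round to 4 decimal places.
\gamma(0) = 2.8818

For an MA(q) process X_t = eps_t + sum_i theta_i eps_{t-i} with
Var(eps_t) = sigma^2, the variance is
  gamma(0) = sigma^2 * (1 + sum_i theta_i^2).
  sum_i theta_i^2 = (0.664)^2 = 0.440896.
  gamma(0) = 2 * (1 + 0.440896) = 2 * 1.440896 = 2.881792, which rounds to 2.8818.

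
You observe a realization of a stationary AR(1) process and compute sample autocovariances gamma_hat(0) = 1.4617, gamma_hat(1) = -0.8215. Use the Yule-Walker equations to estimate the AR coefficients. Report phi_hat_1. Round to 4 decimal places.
\hat\phi_{1} = -0.5620

The Yule-Walker equations for an AR(p) process read, in matrix form,
  Gamma_p phi = r_p,   with   (Gamma_p)_{ij} = gamma(|i - j|),
                       (r_p)_i = gamma(i),   i,j = 1..p.
Substitute the sample gammas (Toeplitz matrix and right-hand side of size 1):
  Gamma_p = [[1.4617]]
  r_p     = [-0.8215]
With p = 1 this is the single equation gamma(0) phi_1 = gamma(1):
  phi_hat_1 = gamma(1) / gamma(0) = -0.8215 / 1.4617 = -0.5620.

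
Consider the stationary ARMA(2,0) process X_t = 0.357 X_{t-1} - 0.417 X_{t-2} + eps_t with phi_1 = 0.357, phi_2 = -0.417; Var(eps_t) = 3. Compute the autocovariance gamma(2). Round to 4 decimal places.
\gamma(2) = -1.2682

Multiply the model equation by X_{t-k} and take expectations. With theta_0 = psi_0 = 1 and psi_j the MA(infinity) weights, this gives
  gamma(k) - sum_i phi_i gamma(k-i) = c_k,
  c_k = sigma^2 * sum_{j=k..q} theta_j psi_{j-k}   (c_k = 0 for k > q),
using gamma(-m) = gamma(m).
Pure AR (q = 0): c_0 = sigma^2 = 3, c_k = 0 for k >= 1.
Equations for k = 0, 1, 2 (AR order 2, c_2 = 0):
  (E0) gamma(0) = phi_1 gamma(1) + phi_2 gamma(2) + c_0
  (E1) gamma(1) = phi_1 gamma(0) + phi_2 gamma(1) + c_1
  (E2) gamma(2) = phi_1 gamma(1) + phi_2 gamma(0)
From (E1): gamma(1) = A gamma(0) + B with
  A = phi_1 / (1 - phi_2) = 0.357 / 1.417 = 0.251941,   B = c_1 / (1 - phi_2) = 0 / 1.417 = 0.
Insert (E2) into (E0): gamma(0) (1 - phi_2^2) = phi_1 (1 + phi_2) gamma(1) + c_0.
  phi_1 (1 + phi_2) = (0.357)(0.583) = 0.208131,   1 - phi_2^2 = 0.826111.
Replace gamma(1) by A gamma(0) + B and collect gamma(0):
  gamma(0) [0.826111 - (0.208131)(0.251941)] = c_0 = 3
  gamma(0) * 0.773674 = 3
  gamma(0) = 3 / 0.773674 = 3.877601.
  gamma(1) = A gamma(0) = (0.251941)(3.877601) = 0.976925.
  gamma(2) = phi_1 gamma(1) + phi_2 gamma(0) = (0.357)(0.976925) + (-0.417)(3.877601) = -1.268197.
Therefore gamma(2) = -1.2682 (to 4 decimal places).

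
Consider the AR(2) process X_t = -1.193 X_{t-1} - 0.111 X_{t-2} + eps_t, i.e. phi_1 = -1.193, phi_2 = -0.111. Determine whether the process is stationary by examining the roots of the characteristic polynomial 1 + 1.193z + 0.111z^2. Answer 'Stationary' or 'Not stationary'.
\text{Not stationary}

The AR(p) characteristic polynomial is P(z) = 1 + 1.193z + 0.111z^2.
Stationarity requires all roots to lie outside the unit circle, i.e. |z| > 1 for every root.
Set 1 + (1.193) z + (0.111) z^2 = 0, i.e. a z^2 + b z + c = 0 with a = 0.111, b = 1.193, c = 1.
Discriminant D = b^2 - 4ac = (1.193)^2 - 4*(0.111)*1 = 1.423249 - (0.444) = 0.979249.
D >= 0, so the roots are real: z = (-b +/- sqrt(D)) / (2a) = (-1.193 +/- 0.98957) / (0.222).
  z_1 = (-1.193 + 0.98957) / (0.222) = -0.9164,   |z_1| = 0.9164.
  z_2 = (-1.193 - 0.98957) / (0.222) = -9.8314,   |z_2| = 9.8314.
Moduli of all roots: 0.9164, 9.8314.
All moduli strictly greater than 1? No.
Verdict: Not stationary.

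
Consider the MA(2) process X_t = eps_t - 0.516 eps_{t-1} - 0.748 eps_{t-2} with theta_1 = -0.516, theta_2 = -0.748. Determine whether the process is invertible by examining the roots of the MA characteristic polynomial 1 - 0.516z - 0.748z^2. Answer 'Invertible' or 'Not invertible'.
\text{Not invertible}

The MA(q) characteristic polynomial is P(z) = 1 - 0.516z - 0.748z^2.
Invertibility requires all roots to lie outside the unit circle, i.e. |z| > 1 for every root.
Set 1 + (-0.516) z + (-0.748) z^2 = 0, i.e. a z^2 + b z + c = 0 with a = -0.748, b = -0.516, c = 1.
Discriminant D = b^2 - 4ac = (-0.516)^2 - 4*(-0.748)*1 = 0.266256 - (-2.992) = 3.258256.
D >= 0, so the roots are real: z = (-b +/- sqrt(D)) / (2a) = (0.516 +/- 1.805064) / (-1.496).
  z_1 = (0.516 + 1.805064) / (-1.496) = -1.5515,   |z_1| = 1.5515.
  z_2 = (0.516 - 1.805064) / (-1.496) = 0.8617,   |z_2| = 0.8617.
Moduli of all roots: 1.5515, 0.8617.
All moduli strictly greater than 1? No.
Verdict: Not invertible.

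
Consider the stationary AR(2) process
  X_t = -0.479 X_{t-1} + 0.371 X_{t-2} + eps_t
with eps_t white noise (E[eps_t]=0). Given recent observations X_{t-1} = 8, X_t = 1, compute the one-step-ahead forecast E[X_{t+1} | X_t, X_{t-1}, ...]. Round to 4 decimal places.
E[X_{t+1} \mid \mathcal F_t] = 2.4890

For an AR(p) model X_t = c + sum_i phi_i X_{t-i} + eps_t, the
one-step-ahead conditional mean is
  E[X_{t+1} | X_t, ...] = c + sum_i phi_i X_{t+1-i}.
Substitute known values:
  E[X_{t+1} | ...] = (-0.479) * (1) + (0.371) * (8)
                   = 2.4890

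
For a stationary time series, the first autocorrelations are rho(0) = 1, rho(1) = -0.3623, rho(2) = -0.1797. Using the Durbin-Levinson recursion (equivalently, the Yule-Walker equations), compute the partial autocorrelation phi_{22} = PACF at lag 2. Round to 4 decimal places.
\phi_{22} = -0.3579

The PACF at lag k is phi_{kk}, the last component of the solution
to the Yule-Walker system G_k phi = r_k where
  (G_k)_{ij} = rho(|i - j|), (r_k)_i = rho(i), i,j = 1..k.
Equivalently, Durbin-Levinson gives phi_{kk} iteratively:
  phi_{11} = rho(1)
  phi_{kk} = [rho(k) - sum_{j=1..k-1} phi_{k-1,j} rho(k-j)]
            / [1 - sum_{j=1..k-1} phi_{k-1,j} rho(j)],
  phi_{k,j} = phi_{k-1,j} - phi_{kk} phi_{k-1,k-j},  j = 1..k-1.
Step k = 1:
  phi_11 = rho(1) = -0.3623.
Step k = 2:
  phi_22 = [rho(2) - phi_11 rho(1)] / [1 - phi_11 rho(1)] = [-0.1797 - (-0.3623)(-0.3623)] / [1 - (-0.3623)(-0.3623)]
         = -0.31096129 / 0.86873871 = -0.3579.
Therefore phi_{22} = -0.3579.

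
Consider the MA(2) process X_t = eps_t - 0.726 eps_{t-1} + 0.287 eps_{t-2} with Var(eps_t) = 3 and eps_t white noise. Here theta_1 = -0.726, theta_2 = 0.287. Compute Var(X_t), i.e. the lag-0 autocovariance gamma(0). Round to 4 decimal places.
\gamma(0) = 4.8283

For an MA(q) process X_t = eps_t + sum_i theta_i eps_{t-i} with
Var(eps_t) = sigma^2, the variance is
  gamma(0) = sigma^2 * (1 + sum_i theta_i^2).
  sum_i theta_i^2 = (-0.726)^2 + (0.287)^2 = 0.527076 + 0.082369 = 0.609445.
  gamma(0) = 3 * (1 + 0.609445) = 3 * 1.609445 = 4.828335, which rounds to 4.8283.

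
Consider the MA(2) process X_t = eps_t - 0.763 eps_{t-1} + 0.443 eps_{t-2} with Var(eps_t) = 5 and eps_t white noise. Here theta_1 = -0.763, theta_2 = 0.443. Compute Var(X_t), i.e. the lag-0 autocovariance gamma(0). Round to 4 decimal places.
\gamma(0) = 8.8921

For an MA(q) process X_t = eps_t + sum_i theta_i eps_{t-i} with
Var(eps_t) = sigma^2, the variance is
  gamma(0) = sigma^2 * (1 + sum_i theta_i^2).
  sum_i theta_i^2 = (-0.763)^2 + (0.443)^2 = 0.582169 + 0.196249 = 0.778418.
  gamma(0) = 5 * (1 + 0.778418) = 5 * 1.778418 = 8.89209, which rounds to 8.8921.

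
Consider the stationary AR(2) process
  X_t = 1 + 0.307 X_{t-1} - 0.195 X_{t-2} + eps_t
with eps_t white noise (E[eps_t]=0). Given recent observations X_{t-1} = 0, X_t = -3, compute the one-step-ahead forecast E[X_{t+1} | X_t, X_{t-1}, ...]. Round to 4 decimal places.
E[X_{t+1} \mid \mathcal F_t] = 0.0790

For an AR(p) model X_t = c + sum_i phi_i X_{t-i} + eps_t, the
one-step-ahead conditional mean is
  E[X_{t+1} | X_t, ...] = c + sum_i phi_i X_{t+1-i}.
Substitute known values:
  E[X_{t+1} | ...] = 1 + (0.307) * (-3) + (-0.195) * (0)
                   = 0.0790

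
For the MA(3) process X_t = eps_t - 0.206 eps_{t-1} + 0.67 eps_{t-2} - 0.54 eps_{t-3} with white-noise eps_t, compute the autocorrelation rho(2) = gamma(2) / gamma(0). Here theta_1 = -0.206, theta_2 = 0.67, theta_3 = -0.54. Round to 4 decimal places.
\rho(2) = 0.4382

For an MA(q) process with theta_0 = 1, the autocovariance is
  gamma(k) = sigma^2 * sum_{i=0..q-k} theta_i * theta_{i+k},
and rho(k) = gamma(k) / gamma(0). Sigma^2 cancels.
  numerator   = (1)*(0.67) + (-0.206)*(-0.54) = 0.78124.
  denominator = (1)^2 + (-0.206)^2 + (0.67)^2 + (-0.54)^2 = 1.782936.
  rho(2) = 0.78124 / 1.782936 = 0.4382.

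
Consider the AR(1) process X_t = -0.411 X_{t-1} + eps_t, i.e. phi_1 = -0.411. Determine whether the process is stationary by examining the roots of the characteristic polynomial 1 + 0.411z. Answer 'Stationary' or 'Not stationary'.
\text{Stationary}

The AR(p) characteristic polynomial is P(z) = 1 + 0.411z.
Stationarity requires all roots to lie outside the unit circle, i.e. |z| > 1 for every root.
This is linear in z: 1 + (0.411) z = 0  =>  z = -1/(0.411) = -2.43309,  |z| = 2.43309.
Moduli of all roots: 2.4331.
All moduli strictly greater than 1? Yes.
Verdict: Stationary.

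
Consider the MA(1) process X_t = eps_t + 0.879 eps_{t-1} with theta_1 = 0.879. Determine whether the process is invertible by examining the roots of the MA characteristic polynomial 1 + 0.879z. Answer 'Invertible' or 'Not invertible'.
\text{Invertible}

The MA(q) characteristic polynomial is P(z) = 1 + 0.879z.
Invertibility requires all roots to lie outside the unit circle, i.e. |z| > 1 for every root.
This is linear in z: 1 + (0.879) z = 0  =>  z = -1/(0.879) = -1.137656,  |z| = 1.137656.
Moduli of all roots: 1.1377.
All moduli strictly greater than 1? Yes.
Verdict: Invertible.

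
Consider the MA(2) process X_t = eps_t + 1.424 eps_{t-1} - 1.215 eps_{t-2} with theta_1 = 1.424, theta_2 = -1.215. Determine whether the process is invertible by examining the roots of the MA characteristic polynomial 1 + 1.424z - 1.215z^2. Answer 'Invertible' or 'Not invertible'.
\text{Not invertible}

The MA(q) characteristic polynomial is P(z) = 1 + 1.424z - 1.215z^2.
Invertibility requires all roots to lie outside the unit circle, i.e. |z| > 1 for every root.
Set 1 + (1.424) z + (-1.215) z^2 = 0, i.e. a z^2 + b z + c = 0 with a = -1.215, b = 1.424, c = 1.
Discriminant D = b^2 - 4ac = (1.424)^2 - 4*(-1.215)*1 = 2.027776 - (-4.86) = 6.887776.
D >= 0, so the roots are real: z = (-b +/- sqrt(D)) / (2a) = (-1.424 +/- 2.624457) / (-2.43).
  z_1 = (-1.424 + 2.624457) / (-2.43) = -0.494,   |z_1| = 0.494.
  z_2 = (-1.424 - 2.624457) / (-2.43) = 1.666,   |z_2| = 1.666.
Moduli of all roots: 0.4940, 1.6660.
All moduli strictly greater than 1? No.
Verdict: Not invertible.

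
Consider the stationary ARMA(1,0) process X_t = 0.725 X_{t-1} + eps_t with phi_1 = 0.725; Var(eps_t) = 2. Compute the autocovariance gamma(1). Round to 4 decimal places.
\gamma(1) = 3.0567

Multiply the model equation by X_{t-k} and take expectations. With theta_0 = psi_0 = 1 and psi_j the MA(infinity) weights, this gives
  gamma(k) - sum_i phi_i gamma(k-i) = c_k,
  c_k = sigma^2 * sum_{j=k..q} theta_j psi_{j-k}   (c_k = 0 for k > q),
using gamma(-m) = gamma(m).
Pure AR (q = 0): c_0 = sigma^2 = 2, c_k = 0 for k >= 1.
Equations for k = 0 and k = 1 (AR order 1):
  gamma(0) = phi_1 gamma(1) + c_0
  gamma(1) = phi_1 gamma(0) + c_1
Substituting the second into the first: gamma(0) (1 - phi_1^2) = c_0 + phi_1 c_1, so
  gamma(0) = c_0 / (1 - phi_1^2) = 2 / (1 - (0.725)^2) = 2 / 0.474375 = 4.216074.
  gamma(1) = phi_1 gamma(0) = (0.725)(4.216074) = 3.056653.
Therefore gamma(1) = 3.0567 (to 4 decimal places).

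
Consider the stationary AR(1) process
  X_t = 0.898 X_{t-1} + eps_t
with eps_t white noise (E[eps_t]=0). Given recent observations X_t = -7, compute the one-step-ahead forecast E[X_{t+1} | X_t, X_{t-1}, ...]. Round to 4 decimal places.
E[X_{t+1} \mid \mathcal F_t] = -6.2860

For an AR(p) model X_t = c + sum_i phi_i X_{t-i} + eps_t, the
one-step-ahead conditional mean is
  E[X_{t+1} | X_t, ...] = c + sum_i phi_i X_{t+1-i}.
Substitute known values:
  E[X_{t+1} | ...] = (0.898) * (-7)
                   = -6.2860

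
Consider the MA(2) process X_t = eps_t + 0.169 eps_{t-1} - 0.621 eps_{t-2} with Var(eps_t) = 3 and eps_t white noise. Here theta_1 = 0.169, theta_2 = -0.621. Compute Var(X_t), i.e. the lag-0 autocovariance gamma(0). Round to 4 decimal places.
\gamma(0) = 4.2426

For an MA(q) process X_t = eps_t + sum_i theta_i eps_{t-i} with
Var(eps_t) = sigma^2, the variance is
  gamma(0) = sigma^2 * (1 + sum_i theta_i^2).
  sum_i theta_i^2 = (0.169)^2 + (-0.621)^2 = 0.028561 + 0.385641 = 0.414202.
  gamma(0) = 3 * (1 + 0.414202) = 3 * 1.414202 = 4.242606, which rounds to 4.2426.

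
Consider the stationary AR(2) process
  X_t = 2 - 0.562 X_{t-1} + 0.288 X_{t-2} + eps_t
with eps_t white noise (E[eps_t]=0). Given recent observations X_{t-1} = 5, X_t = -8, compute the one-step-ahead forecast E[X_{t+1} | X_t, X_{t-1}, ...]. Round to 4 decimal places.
E[X_{t+1} \mid \mathcal F_t] = 7.9360

For an AR(p) model X_t = c + sum_i phi_i X_{t-i} + eps_t, the
one-step-ahead conditional mean is
  E[X_{t+1} | X_t, ...] = c + sum_i phi_i X_{t+1-i}.
Substitute known values:
  E[X_{t+1} | ...] = 2 + (-0.562) * (-8) + (0.288) * (5)
                   = 7.9360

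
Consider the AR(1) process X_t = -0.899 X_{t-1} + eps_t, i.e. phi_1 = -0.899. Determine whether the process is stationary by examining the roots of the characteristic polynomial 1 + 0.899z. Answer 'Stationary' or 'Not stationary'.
\text{Stationary}

The AR(p) characteristic polynomial is P(z) = 1 + 0.899z.
Stationarity requires all roots to lie outside the unit circle, i.e. |z| > 1 for every root.
This is linear in z: 1 + (0.899) z = 0  =>  z = -1/(0.899) = -1.112347,  |z| = 1.112347.
Moduli of all roots: 1.1123.
All moduli strictly greater than 1? Yes.
Verdict: Stationary.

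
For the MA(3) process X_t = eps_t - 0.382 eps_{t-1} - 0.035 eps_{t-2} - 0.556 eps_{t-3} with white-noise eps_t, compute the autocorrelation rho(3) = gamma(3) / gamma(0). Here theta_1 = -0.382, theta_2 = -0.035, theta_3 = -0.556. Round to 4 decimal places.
\rho(3) = -0.3818

For an MA(q) process with theta_0 = 1, the autocovariance is
  gamma(k) = sigma^2 * sum_{i=0..q-k} theta_i * theta_{i+k},
and rho(k) = gamma(k) / gamma(0). Sigma^2 cancels.
  numerator   = (1)*(-0.556) = -0.556.
  denominator = (1)^2 + (-0.382)^2 + (-0.035)^2 + (-0.556)^2 = 1.456285.
  rho(3) = -0.556 / 1.456285 = -0.3818.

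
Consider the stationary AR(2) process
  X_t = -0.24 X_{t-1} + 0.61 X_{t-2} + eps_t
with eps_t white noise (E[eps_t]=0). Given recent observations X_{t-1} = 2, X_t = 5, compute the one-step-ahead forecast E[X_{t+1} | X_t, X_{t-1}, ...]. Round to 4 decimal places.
E[X_{t+1} \mid \mathcal F_t] = 0.0200

For an AR(p) model X_t = c + sum_i phi_i X_{t-i} + eps_t, the
one-step-ahead conditional mean is
  E[X_{t+1} | X_t, ...] = c + sum_i phi_i X_{t+1-i}.
Substitute known values:
  E[X_{t+1} | ...] = (-0.24) * (5) + (0.61) * (2)
                   = 0.0200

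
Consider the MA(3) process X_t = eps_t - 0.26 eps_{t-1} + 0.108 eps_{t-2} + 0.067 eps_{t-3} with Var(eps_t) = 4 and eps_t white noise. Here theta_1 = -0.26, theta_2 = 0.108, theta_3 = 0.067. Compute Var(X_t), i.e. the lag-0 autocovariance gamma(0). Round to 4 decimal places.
\gamma(0) = 4.3350

For an MA(q) process X_t = eps_t + sum_i theta_i eps_{t-i} with
Var(eps_t) = sigma^2, the variance is
  gamma(0) = sigma^2 * (1 + sum_i theta_i^2).
  sum_i theta_i^2 = (-0.26)^2 + (0.108)^2 + (0.067)^2 = 0.0676 + 0.011664 + 0.004489 = 0.083753.
  gamma(0) = 4 * (1 + 0.083753) = 4 * 1.083753 = 4.335012, which rounds to 4.3350.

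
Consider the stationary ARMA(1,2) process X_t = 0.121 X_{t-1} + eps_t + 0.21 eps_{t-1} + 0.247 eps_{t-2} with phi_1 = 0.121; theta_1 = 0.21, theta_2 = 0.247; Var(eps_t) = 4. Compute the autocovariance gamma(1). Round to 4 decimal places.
\gamma(1) = 1.7445

Multiply the model equation by X_{t-k} and take expectations. With theta_0 = psi_0 = 1 and psi_j the MA(infinity) weights, this gives
  gamma(k) - sum_i phi_i gamma(k-i) = c_k,
  c_k = sigma^2 * sum_{j=k..q} theta_j psi_{j-k}   (c_k = 0 for k > q),
using gamma(-m) = gamma(m).
psi-weights needed (psi_j = theta_j + sum_i phi_i psi_{j-i}):
  psi_1 = theta_1 + phi_1 = 0.21 + (0.121) = 0.331
  psi_2 = theta_2 + phi_1 psi_1 = 0.247 + (0.121)(0.331) = 0.287051
Right-hand sides:
  c_0 = sigma^2 (1 + theta_1 psi_1 + theta_2 psi_2) = 4 * (1 + (0.21)(0.331) + (0.247)(0.287051)) = 4 * 1.140412 = 4.561646
  c_1 = sigma^2 (theta_1 + theta_2 psi_1) = 4 * (0.21 + (0.247)(0.331)) = 1.167028
  c_2 = sigma^2 theta_2 = 4 * (0.247) = 0.988
Equations for k = 0 and k = 1 (AR order 1):
  gamma(0) = phi_1 gamma(1) + c_0
  gamma(1) = phi_1 gamma(0) + c_1
Substituting the second into the first: gamma(0) (1 - phi_1^2) = c_0 + phi_1 c_1, so
  gamma(0) = (c_0 + phi_1 c_1) / (1 - phi_1^2) = (4.561646 + (0.121)(1.167028)) / (1 - (0.121)^2) = 4.702857 / 0.985359 = 4.772734.
  gamma(1) = phi_1 gamma(0) + c_1 = (0.121)(4.772734) + (1.167028) = 1.744529.
Therefore gamma(1) = 1.7445 (to 4 decimal places).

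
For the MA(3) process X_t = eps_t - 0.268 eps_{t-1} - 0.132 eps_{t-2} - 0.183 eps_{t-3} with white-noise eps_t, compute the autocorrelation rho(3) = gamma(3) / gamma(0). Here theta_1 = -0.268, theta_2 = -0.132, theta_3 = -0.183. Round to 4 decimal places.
\rho(3) = -0.1630

For an MA(q) process with theta_0 = 1, the autocovariance is
  gamma(k) = sigma^2 * sum_{i=0..q-k} theta_i * theta_{i+k},
and rho(k) = gamma(k) / gamma(0). Sigma^2 cancels.
  numerator   = (1)*(-0.183) = -0.183.
  denominator = (1)^2 + (-0.268)^2 + (-0.132)^2 + (-0.183)^2 = 1.122737.
  rho(3) = -0.183 / 1.122737 = -0.1630.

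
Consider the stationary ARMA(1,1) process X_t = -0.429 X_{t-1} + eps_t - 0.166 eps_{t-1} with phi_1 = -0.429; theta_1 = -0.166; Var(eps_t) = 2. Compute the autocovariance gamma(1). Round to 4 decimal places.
\gamma(1) = -1.5623

Multiply the model equation by X_{t-k} and take expectations. With theta_0 = psi_0 = 1 and psi_j the MA(infinity) weights, this gives
  gamma(k) - sum_i phi_i gamma(k-i) = c_k,
  c_k = sigma^2 * sum_{j=k..q} theta_j psi_{j-k}   (c_k = 0 for k > q),
using gamma(-m) = gamma(m).
psi-weights needed (psi_j = theta_j + sum_i phi_i psi_{j-i}):
  psi_1 = theta_1 + phi_1 = -0.166 + (-0.429) = -0.595
Right-hand sides:
  c_0 = sigma^2 (1 + theta_1 psi_1) = 2 * (1 + (-0.166)(-0.595)) = 2 * 1.09877 = 2.19754
  c_1 = sigma^2 theta_1 = 2 * (-0.166) = -0.332
  c_2 = 0
Equations for k = 0 and k = 1 (AR order 1):
  gamma(0) = phi_1 gamma(1) + c_0
  gamma(1) = phi_1 gamma(0) + c_1
Substituting the second into the first: gamma(0) (1 - phi_1^2) = c_0 + phi_1 c_1, so
  gamma(0) = (c_0 + phi_1 c_1) / (1 - phi_1^2) = (2.19754 + (-0.429)(-0.332)) / (1 - (-0.429)^2) = 2.339968 / 0.815959 = 2.867752.
  gamma(1) = phi_1 gamma(0) + c_1 = (-0.429)(2.867752) + (-0.332) = -1.562266.
Therefore gamma(1) = -1.5623 (to 4 decimal places).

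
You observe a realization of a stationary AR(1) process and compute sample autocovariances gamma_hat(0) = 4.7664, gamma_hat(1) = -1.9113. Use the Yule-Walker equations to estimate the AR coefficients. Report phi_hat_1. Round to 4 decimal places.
\hat\phi_{1} = -0.4010

The Yule-Walker equations for an AR(p) process read, in matrix form,
  Gamma_p phi = r_p,   with   (Gamma_p)_{ij} = gamma(|i - j|),
                       (r_p)_i = gamma(i),   i,j = 1..p.
Substitute the sample gammas (Toeplitz matrix and right-hand side of size 1):
  Gamma_p = [[4.7664]]
  r_p     = [-1.9113]
With p = 1 this is the single equation gamma(0) phi_1 = gamma(1):
  phi_hat_1 = gamma(1) / gamma(0) = -1.9113 / 4.7664 = -0.4010.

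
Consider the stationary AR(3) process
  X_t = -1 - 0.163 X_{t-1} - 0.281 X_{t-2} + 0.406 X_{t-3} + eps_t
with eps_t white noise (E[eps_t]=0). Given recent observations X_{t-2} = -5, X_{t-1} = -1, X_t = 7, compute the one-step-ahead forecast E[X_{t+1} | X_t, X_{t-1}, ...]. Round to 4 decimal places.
E[X_{t+1} \mid \mathcal F_t] = -3.8900

For an AR(p) model X_t = c + sum_i phi_i X_{t-i} + eps_t, the
one-step-ahead conditional mean is
  E[X_{t+1} | X_t, ...] = c + sum_i phi_i X_{t+1-i}.
Substitute known values:
  E[X_{t+1} | ...] = -1 + (-0.163) * (7) + (-0.281) * (-1) + (0.406) * (-5)
                   = -3.8900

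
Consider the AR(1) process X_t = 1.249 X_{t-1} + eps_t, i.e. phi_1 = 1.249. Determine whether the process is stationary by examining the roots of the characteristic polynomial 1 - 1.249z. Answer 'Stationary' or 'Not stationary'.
\text{Not stationary}

The AR(p) characteristic polynomial is P(z) = 1 - 1.249z.
Stationarity requires all roots to lie outside the unit circle, i.e. |z| > 1 for every root.
This is linear in z: 1 + (-1.249) z = 0  =>  z = -1/(-1.249) = 0.800641,  |z| = 0.800641.
Moduli of all roots: 0.8006.
All moduli strictly greater than 1? No.
Verdict: Not stationary.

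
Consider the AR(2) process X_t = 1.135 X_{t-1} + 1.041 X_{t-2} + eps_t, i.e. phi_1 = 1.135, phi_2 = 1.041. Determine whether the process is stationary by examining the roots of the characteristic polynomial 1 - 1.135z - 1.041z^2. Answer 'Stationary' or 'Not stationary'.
\text{Not stationary}

The AR(p) characteristic polynomial is P(z) = 1 - 1.135z - 1.041z^2.
Stationarity requires all roots to lie outside the unit circle, i.e. |z| > 1 for every root.
Set 1 + (-1.135) z + (-1.041) z^2 = 0, i.e. a z^2 + b z + c = 0 with a = -1.041, b = -1.135, c = 1.
Discriminant D = b^2 - 4ac = (-1.135)^2 - 4*(-1.041)*1 = 1.288225 - (-4.164) = 5.452225.
D >= 0, so the roots are real: z = (-b +/- sqrt(D)) / (2a) = (1.135 +/- 2.335) / (-2.082).
  z_1 = (1.135 + 2.335) / (-2.082) = -1.6667,   |z_1| = 1.6667.
  z_2 = (1.135 - 2.335) / (-2.082) = 0.5764,   |z_2| = 0.5764.
Moduli of all roots: 1.6667, 0.5764.
All moduli strictly greater than 1? No.
Verdict: Not stationary.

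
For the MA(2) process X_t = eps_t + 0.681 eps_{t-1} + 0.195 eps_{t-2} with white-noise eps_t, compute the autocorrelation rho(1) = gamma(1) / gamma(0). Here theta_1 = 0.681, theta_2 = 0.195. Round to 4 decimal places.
\rho(1) = 0.5419

For an MA(q) process with theta_0 = 1, the autocovariance is
  gamma(k) = sigma^2 * sum_{i=0..q-k} theta_i * theta_{i+k},
and rho(k) = gamma(k) / gamma(0). Sigma^2 cancels.
  numerator   = (1)*(0.681) + (0.681)*(0.195) = 0.813795.
  denominator = (1)^2 + (0.681)^2 + (0.195)^2 = 1.501786.
  rho(1) = 0.813795 / 1.501786 = 0.5419.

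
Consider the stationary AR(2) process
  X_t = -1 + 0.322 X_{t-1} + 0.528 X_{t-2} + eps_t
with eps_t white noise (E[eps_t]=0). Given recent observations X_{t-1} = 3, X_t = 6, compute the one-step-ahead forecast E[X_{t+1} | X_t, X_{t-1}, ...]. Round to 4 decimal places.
E[X_{t+1} \mid \mathcal F_t] = 2.5160

For an AR(p) model X_t = c + sum_i phi_i X_{t-i} + eps_t, the
one-step-ahead conditional mean is
  E[X_{t+1} | X_t, ...] = c + sum_i phi_i X_{t+1-i}.
Substitute known values:
  E[X_{t+1} | ...] = -1 + (0.322) * (6) + (0.528) * (3)
                   = 2.5160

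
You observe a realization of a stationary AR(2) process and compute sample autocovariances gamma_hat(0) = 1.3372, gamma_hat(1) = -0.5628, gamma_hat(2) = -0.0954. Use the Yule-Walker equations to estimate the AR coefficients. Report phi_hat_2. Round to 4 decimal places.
\hat\phi_{2} = -0.3020

The Yule-Walker equations for an AR(p) process read, in matrix form,
  Gamma_p phi = r_p,   with   (Gamma_p)_{ij} = gamma(|i - j|),
                       (r_p)_i = gamma(i),   i,j = 1..p.
Substitute the sample gammas (Toeplitz matrix and right-hand side of size 2):
  Gamma_p = [[1.3372, -0.5628], [-0.5628, 1.3372]]
  r_p     = [-0.5628, -0.0954]
Written out:
  1.3372 phi_1 - 0.5628 phi_2 = -0.5628
  -0.5628 phi_1 + 1.3372 phi_2 = -0.0954
Solve by Cramer's rule:
  det = gamma(0)^2 - gamma(1)^2 = (1.3372)^2 - (-0.5628)^2 = 1.78810384 - 0.31674384 = 1.47136
  phi_hat_1 = [gamma(1) gamma(0) - gamma(1) gamma(2)] / det = [(-0.5628)(1.3372) - (-0.5628)(-0.0954)] / 1.47136 = -0.80626728 / 1.47136 = -0.548
  phi_hat_2 = [gamma(0) gamma(2) - gamma(1)^2] / det = [(1.3372)(-0.0954) - (-0.5628)^2] / 1.47136 = -0.44431272 / 1.47136 = -0.302
So phi_hat = [-0.5480, -0.3020].
Therefore phi_hat_2 = -0.3020.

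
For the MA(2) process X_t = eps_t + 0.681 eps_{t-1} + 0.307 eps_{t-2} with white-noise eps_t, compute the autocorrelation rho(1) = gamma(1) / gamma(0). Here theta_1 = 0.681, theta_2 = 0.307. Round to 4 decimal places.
\rho(1) = 0.5713

For an MA(q) process with theta_0 = 1, the autocovariance is
  gamma(k) = sigma^2 * sum_{i=0..q-k} theta_i * theta_{i+k},
and rho(k) = gamma(k) / gamma(0). Sigma^2 cancels.
  numerator   = (1)*(0.681) + (0.681)*(0.307) = 0.890067.
  denominator = (1)^2 + (0.681)^2 + (0.307)^2 = 1.55801.
  rho(1) = 0.890067 / 1.55801 = 0.5713.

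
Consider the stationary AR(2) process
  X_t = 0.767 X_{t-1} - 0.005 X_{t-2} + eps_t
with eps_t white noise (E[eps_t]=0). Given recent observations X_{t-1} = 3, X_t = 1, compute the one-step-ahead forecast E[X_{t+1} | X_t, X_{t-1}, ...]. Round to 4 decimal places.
E[X_{t+1} \mid \mathcal F_t] = 0.7520

For an AR(p) model X_t = c + sum_i phi_i X_{t-i} + eps_t, the
one-step-ahead conditional mean is
  E[X_{t+1} | X_t, ...] = c + sum_i phi_i X_{t+1-i}.
Substitute known values:
  E[X_{t+1} | ...] = (0.767) * (1) + (-0.005) * (3)
                   = 0.7520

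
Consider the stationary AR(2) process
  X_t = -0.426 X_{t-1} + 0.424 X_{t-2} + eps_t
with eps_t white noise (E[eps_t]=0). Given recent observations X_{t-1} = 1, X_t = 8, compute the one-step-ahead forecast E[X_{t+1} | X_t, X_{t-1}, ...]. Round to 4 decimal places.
E[X_{t+1} \mid \mathcal F_t] = -2.9840

For an AR(p) model X_t = c + sum_i phi_i X_{t-i} + eps_t, the
one-step-ahead conditional mean is
  E[X_{t+1} | X_t, ...] = c + sum_i phi_i X_{t+1-i}.
Substitute known values:
  E[X_{t+1} | ...] = (-0.426) * (8) + (0.424) * (1)
                   = -2.9840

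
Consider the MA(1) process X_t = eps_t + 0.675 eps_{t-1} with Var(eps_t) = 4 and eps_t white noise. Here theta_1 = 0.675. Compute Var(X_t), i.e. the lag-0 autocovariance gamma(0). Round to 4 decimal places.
\gamma(0) = 5.8225

For an MA(q) process X_t = eps_t + sum_i theta_i eps_{t-i} with
Var(eps_t) = sigma^2, the variance is
  gamma(0) = sigma^2 * (1 + sum_i theta_i^2).
  sum_i theta_i^2 = (0.675)^2 = 0.455625.
  gamma(0) = 4 * (1 + 0.455625) = 4 * 1.455625 = 5.8225.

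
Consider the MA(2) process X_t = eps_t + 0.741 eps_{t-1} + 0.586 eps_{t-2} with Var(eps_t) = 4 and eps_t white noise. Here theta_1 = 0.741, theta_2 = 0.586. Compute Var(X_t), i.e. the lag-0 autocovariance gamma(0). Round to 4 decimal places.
\gamma(0) = 7.5699

For an MA(q) process X_t = eps_t + sum_i theta_i eps_{t-i} with
Var(eps_t) = sigma^2, the variance is
  gamma(0) = sigma^2 * (1 + sum_i theta_i^2).
  sum_i theta_i^2 = (0.741)^2 + (0.586)^2 = 0.549081 + 0.343396 = 0.892477.
  gamma(0) = 4 * (1 + 0.892477) = 4 * 1.892477 = 7.569908, which rounds to 7.5699.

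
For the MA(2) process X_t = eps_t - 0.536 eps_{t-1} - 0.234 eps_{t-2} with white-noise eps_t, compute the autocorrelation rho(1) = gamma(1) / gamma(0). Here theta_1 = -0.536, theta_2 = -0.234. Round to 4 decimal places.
\rho(1) = -0.3059

For an MA(q) process with theta_0 = 1, the autocovariance is
  gamma(k) = sigma^2 * sum_{i=0..q-k} theta_i * theta_{i+k},
and rho(k) = gamma(k) / gamma(0). Sigma^2 cancels.
  numerator   = (1)*(-0.536) + (-0.536)*(-0.234) = -0.410576.
  denominator = (1)^2 + (-0.536)^2 + (-0.234)^2 = 1.342052.
  rho(1) = -0.410576 / 1.342052 = -0.3059.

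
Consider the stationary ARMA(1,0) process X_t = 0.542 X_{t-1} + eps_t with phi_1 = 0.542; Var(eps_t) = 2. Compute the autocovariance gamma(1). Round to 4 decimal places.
\gamma(1) = 1.5349

Multiply the model equation by X_{t-k} and take expectations. With theta_0 = psi_0 = 1 and psi_j the MA(infinity) weights, this gives
  gamma(k) - sum_i phi_i gamma(k-i) = c_k,
  c_k = sigma^2 * sum_{j=k..q} theta_j psi_{j-k}   (c_k = 0 for k > q),
using gamma(-m) = gamma(m).
Pure AR (q = 0): c_0 = sigma^2 = 2, c_k = 0 for k >= 1.
Equations for k = 0 and k = 1 (AR order 1):
  gamma(0) = phi_1 gamma(1) + c_0
  gamma(1) = phi_1 gamma(0) + c_1
Substituting the second into the first: gamma(0) (1 - phi_1^2) = c_0 + phi_1 c_1, so
  gamma(0) = c_0 / (1 - phi_1^2) = 2 / (1 - (0.542)^2) = 2 / 0.706236 = 2.831915.
  gamma(1) = phi_1 gamma(0) = (0.542)(2.831915) = 1.534898.
Therefore gamma(1) = 1.5349 (to 4 decimal places).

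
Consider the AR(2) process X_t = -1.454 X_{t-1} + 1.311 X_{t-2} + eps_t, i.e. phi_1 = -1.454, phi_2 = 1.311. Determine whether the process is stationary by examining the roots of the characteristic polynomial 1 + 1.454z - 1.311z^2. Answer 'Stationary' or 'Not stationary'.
\text{Not stationary}

The AR(p) characteristic polynomial is P(z) = 1 + 1.454z - 1.311z^2.
Stationarity requires all roots to lie outside the unit circle, i.e. |z| > 1 for every root.
Set 1 + (1.454) z + (-1.311) z^2 = 0, i.e. a z^2 + b z + c = 0 with a = -1.311, b = 1.454, c = 1.
Discriminant D = b^2 - 4ac = (1.454)^2 - 4*(-1.311)*1 = 2.114116 - (-5.244) = 7.358116.
D >= 0, so the roots are real: z = (-b +/- sqrt(D)) / (2a) = (-1.454 +/- 2.712585) / (-2.622).
  z_1 = (-1.454 + 2.712585) / (-2.622) = -0.48,   |z_1| = 0.48.
  z_2 = (-1.454 - 2.712585) / (-2.622) = 1.5891,   |z_2| = 1.5891.
Moduli of all roots: 0.4800, 1.5891.
All moduli strictly greater than 1? No.
Verdict: Not stationary.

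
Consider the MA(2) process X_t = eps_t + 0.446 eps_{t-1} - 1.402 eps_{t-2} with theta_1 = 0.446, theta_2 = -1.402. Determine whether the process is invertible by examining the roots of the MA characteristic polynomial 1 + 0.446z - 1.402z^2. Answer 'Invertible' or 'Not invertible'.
\text{Not invertible}

The MA(q) characteristic polynomial is P(z) = 1 + 0.446z - 1.402z^2.
Invertibility requires all roots to lie outside the unit circle, i.e. |z| > 1 for every root.
Set 1 + (0.446) z + (-1.402) z^2 = 0, i.e. a z^2 + b z + c = 0 with a = -1.402, b = 0.446, c = 1.
Discriminant D = b^2 - 4ac = (0.446)^2 - 4*(-1.402)*1 = 0.198916 - (-5.608) = 5.806916.
D >= 0, so the roots are real: z = (-b +/- sqrt(D)) / (2a) = (-0.446 +/- 2.409754) / (-2.804).
  z_1 = (-0.446 + 2.409754) / (-2.804) = -0.7003,   |z_1| = 0.7003.
  z_2 = (-0.446 - 2.409754) / (-2.804) = 1.0185,   |z_2| = 1.0185.
Moduli of all roots: 0.7003, 1.0185.
All moduli strictly greater than 1? No.
Verdict: Not invertible.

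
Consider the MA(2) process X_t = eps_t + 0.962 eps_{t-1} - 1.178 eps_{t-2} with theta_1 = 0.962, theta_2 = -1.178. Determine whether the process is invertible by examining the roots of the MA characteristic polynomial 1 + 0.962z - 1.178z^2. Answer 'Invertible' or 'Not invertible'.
\text{Not invertible}

The MA(q) characteristic polynomial is P(z) = 1 + 0.962z - 1.178z^2.
Invertibility requires all roots to lie outside the unit circle, i.e. |z| > 1 for every root.
Set 1 + (0.962) z + (-1.178) z^2 = 0, i.e. a z^2 + b z + c = 0 with a = -1.178, b = 0.962, c = 1.
Discriminant D = b^2 - 4ac = (0.962)^2 - 4*(-1.178)*1 = 0.925444 - (-4.712) = 5.637444.
D >= 0, so the roots are real: z = (-b +/- sqrt(D)) / (2a) = (-0.962 +/- 2.37433) / (-2.356).
  z_1 = (-0.962 + 2.37433) / (-2.356) = -0.5995,   |z_1| = 0.5995.
  z_2 = (-0.962 - 2.37433) / (-2.356) = 1.4161,   |z_2| = 1.4161.
Moduli of all roots: 0.5995, 1.4161.
All moduli strictly greater than 1? No.
Verdict: Not invertible.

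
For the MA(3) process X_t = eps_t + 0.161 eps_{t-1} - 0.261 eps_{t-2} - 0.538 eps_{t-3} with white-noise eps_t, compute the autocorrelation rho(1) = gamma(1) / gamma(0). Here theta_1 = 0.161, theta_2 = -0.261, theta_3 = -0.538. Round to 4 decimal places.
\rho(1) = 0.1875

For an MA(q) process with theta_0 = 1, the autocovariance is
  gamma(k) = sigma^2 * sum_{i=0..q-k} theta_i * theta_{i+k},
and rho(k) = gamma(k) / gamma(0). Sigma^2 cancels.
  numerator   = (1)*(0.161) + (0.161)*(-0.261) + (-0.261)*(-0.538) = 0.259397.
  denominator = (1)^2 + (0.161)^2 + (-0.261)^2 + (-0.538)^2 = 1.383486.
  rho(1) = 0.259397 / 1.383486 = 0.1875.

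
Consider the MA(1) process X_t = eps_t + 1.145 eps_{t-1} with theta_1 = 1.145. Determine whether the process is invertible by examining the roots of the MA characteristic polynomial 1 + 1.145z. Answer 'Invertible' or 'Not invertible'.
\text{Not invertible}

The MA(q) characteristic polynomial is P(z) = 1 + 1.145z.
Invertibility requires all roots to lie outside the unit circle, i.e. |z| > 1 for every root.
This is linear in z: 1 + (1.145) z = 0  =>  z = -1/(1.145) = -0.873362,  |z| = 0.873362.
Moduli of all roots: 0.8734.
All moduli strictly greater than 1? No.
Verdict: Not invertible.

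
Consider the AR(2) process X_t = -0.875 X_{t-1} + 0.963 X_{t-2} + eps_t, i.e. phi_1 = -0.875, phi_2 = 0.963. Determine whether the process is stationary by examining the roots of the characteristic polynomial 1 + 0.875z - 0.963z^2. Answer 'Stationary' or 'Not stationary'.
\text{Not stationary}

The AR(p) characteristic polynomial is P(z) = 1 + 0.875z - 0.963z^2.
Stationarity requires all roots to lie outside the unit circle, i.e. |z| > 1 for every root.
Set 1 + (0.875) z + (-0.963) z^2 = 0, i.e. a z^2 + b z + c = 0 with a = -0.963, b = 0.875, c = 1.
Discriminant D = b^2 - 4ac = (0.875)^2 - 4*(-0.963)*1 = 0.765625 - (-3.852) = 4.617625.
D >= 0, so the roots are real: z = (-b +/- sqrt(D)) / (2a) = (-0.875 +/- 2.148866) / (-1.926).
  z_1 = (-0.875 + 2.148866) / (-1.926) = -0.6614,   |z_1| = 0.6614.
  z_2 = (-0.875 - 2.148866) / (-1.926) = 1.57,   |z_2| = 1.57.
Moduli of all roots: 0.6614, 1.5700.
All moduli strictly greater than 1? No.
Verdict: Not stationary.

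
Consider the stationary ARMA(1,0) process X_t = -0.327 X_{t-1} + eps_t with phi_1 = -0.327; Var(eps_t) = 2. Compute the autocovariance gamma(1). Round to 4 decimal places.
\gamma(1) = -0.7323

Multiply the model equation by X_{t-k} and take expectations. With theta_0 = psi_0 = 1 and psi_j the MA(infinity) weights, this gives
  gamma(k) - sum_i phi_i gamma(k-i) = c_k,
  c_k = sigma^2 * sum_{j=k..q} theta_j psi_{j-k}   (c_k = 0 for k > q),
using gamma(-m) = gamma(m).
Pure AR (q = 0): c_0 = sigma^2 = 2, c_k = 0 for k >= 1.
Equations for k = 0 and k = 1 (AR order 1):
  gamma(0) = phi_1 gamma(1) + c_0
  gamma(1) = phi_1 gamma(0) + c_1
Substituting the second into the first: gamma(0) (1 - phi_1^2) = c_0 + phi_1 c_1, so
  gamma(0) = c_0 / (1 - phi_1^2) = 2 / (1 - (-0.327)^2) = 2 / 0.893071 = 2.239464.
  gamma(1) = phi_1 gamma(0) = (-0.327)(2.239464) = -0.732305.
Therefore gamma(1) = -0.7323 (to 4 decimal places).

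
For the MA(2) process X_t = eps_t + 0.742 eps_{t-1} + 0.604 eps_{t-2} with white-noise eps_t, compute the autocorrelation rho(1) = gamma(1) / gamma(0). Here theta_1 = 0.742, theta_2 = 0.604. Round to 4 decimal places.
\rho(1) = 0.6214

For an MA(q) process with theta_0 = 1, the autocovariance is
  gamma(k) = sigma^2 * sum_{i=0..q-k} theta_i * theta_{i+k},
and rho(k) = gamma(k) / gamma(0). Sigma^2 cancels.
  numerator   = (1)*(0.742) + (0.742)*(0.604) = 1.190168.
  denominator = (1)^2 + (0.742)^2 + (0.604)^2 = 1.91538.
  rho(1) = 1.190168 / 1.91538 = 0.6214.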